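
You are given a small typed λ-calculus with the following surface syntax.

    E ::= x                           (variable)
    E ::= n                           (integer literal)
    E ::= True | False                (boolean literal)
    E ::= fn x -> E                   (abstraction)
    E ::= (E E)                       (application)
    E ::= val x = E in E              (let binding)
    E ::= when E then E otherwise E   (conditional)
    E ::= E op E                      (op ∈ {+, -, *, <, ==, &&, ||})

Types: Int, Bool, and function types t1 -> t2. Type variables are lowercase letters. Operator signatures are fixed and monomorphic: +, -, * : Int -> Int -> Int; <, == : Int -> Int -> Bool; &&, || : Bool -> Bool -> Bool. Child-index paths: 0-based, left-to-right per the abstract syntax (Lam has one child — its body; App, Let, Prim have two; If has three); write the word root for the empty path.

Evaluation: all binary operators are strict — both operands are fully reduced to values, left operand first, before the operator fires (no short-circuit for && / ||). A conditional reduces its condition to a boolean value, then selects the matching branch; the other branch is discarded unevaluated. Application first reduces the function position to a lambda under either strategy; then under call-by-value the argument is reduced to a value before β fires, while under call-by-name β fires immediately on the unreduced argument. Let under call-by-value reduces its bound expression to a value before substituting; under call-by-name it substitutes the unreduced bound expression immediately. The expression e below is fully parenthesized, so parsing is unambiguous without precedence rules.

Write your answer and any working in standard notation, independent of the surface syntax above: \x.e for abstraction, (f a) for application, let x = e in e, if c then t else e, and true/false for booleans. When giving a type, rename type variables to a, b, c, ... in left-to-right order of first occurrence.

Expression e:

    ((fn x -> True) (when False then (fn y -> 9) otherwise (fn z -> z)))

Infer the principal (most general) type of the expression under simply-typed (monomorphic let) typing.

Trace:
\x._ : a -> Bool
  unify Bool ~ Bool
\y._ : b -> Int
z : c
\z._ : c -> c
  unify b -> Int ~ c -> c
  unify b ~ c
  unify Int ~ c
  unify a -> Bool ~ (Int -> Int) -> d
  unify a ~ Int -> Int
  unify Bool ~ d
_ _ : Bool

Answer: Bool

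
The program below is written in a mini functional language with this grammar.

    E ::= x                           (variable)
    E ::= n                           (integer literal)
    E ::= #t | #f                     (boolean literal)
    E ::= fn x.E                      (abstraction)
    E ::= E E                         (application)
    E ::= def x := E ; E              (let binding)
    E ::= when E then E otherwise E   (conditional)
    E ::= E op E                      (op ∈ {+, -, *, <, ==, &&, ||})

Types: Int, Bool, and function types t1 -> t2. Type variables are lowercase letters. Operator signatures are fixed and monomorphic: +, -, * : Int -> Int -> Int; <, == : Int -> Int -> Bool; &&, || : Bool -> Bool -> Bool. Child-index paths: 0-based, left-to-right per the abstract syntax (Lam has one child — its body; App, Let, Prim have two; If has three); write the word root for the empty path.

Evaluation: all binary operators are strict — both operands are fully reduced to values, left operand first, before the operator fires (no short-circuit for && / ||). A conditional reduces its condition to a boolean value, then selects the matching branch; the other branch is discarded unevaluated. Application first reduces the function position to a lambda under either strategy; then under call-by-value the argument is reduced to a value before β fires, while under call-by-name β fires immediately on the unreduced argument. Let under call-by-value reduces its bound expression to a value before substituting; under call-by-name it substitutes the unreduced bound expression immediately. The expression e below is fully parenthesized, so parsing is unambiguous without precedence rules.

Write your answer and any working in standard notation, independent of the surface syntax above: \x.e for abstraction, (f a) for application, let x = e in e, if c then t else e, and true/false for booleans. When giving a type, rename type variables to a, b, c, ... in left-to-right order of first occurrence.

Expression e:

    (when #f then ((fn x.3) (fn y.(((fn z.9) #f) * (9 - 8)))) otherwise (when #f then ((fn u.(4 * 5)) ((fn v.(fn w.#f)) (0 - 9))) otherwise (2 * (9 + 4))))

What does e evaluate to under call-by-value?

Derivation:
step 0: (if false then ((\x.3) (\y.(((\z.9) false) * (9 - 8)))) else (if false then ((\u.(4 * 5)) ((\v.(\w.false)) (0 - 9))) else (2 * (9 + 4))))
step 1: [if@root] (if false then ((\u.(4 * 5)) ((\v.(\w.false)) (0 - 9))) else (2 * (9 + 4)))
step 2: [if@root] (2 * (9 + 4))
step 3: [delta@1] (2 * 13)
step 4: [delta@root] 26

Answer: 26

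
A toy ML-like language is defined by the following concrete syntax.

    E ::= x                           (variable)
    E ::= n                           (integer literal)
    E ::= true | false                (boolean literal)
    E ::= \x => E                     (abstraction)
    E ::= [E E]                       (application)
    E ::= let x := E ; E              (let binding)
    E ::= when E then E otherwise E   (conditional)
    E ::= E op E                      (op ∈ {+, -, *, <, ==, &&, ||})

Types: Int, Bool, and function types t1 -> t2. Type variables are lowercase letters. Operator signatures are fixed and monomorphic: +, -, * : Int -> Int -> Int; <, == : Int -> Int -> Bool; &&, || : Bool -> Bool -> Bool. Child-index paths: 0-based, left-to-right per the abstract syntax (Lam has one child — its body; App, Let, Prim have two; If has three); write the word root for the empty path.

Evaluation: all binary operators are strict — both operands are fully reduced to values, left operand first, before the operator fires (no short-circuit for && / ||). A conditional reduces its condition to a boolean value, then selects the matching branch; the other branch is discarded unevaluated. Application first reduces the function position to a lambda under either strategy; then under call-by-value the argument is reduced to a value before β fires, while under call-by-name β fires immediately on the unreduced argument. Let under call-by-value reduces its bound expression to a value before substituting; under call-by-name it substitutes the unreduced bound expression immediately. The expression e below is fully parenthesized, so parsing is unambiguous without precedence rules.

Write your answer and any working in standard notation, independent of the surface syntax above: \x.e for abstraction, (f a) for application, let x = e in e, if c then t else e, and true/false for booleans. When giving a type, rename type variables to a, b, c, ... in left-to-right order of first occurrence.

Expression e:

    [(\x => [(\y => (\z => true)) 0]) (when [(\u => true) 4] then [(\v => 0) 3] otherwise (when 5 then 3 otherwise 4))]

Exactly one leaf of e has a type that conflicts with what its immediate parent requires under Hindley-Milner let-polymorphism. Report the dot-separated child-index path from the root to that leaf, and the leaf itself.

Trace:
\z._ : c -> Bool
\y._ : b -> c -> Bool
  unify b -> c -> Bool ~ Int -> d
  unify b ~ Int
  unify c -> Bool ~ d
_ _ : c -> Bool
\x._ : a -> c -> Bool
\u._ : e -> Bool
  unify e -> Bool ~ Int -> f
  unify e ~ Int
  unify Bool ~ f
_ _ : Bool
  unify Bool ~ Bool
\v._ : g -> Int
  unify g -> Int ~ Int -> h
  unify g ~ Int
  unify Int ~ h
_ _ : Int
  unify Int ~ Bool
  FAIL: mismatch Int ~ Bool

Answer: 1.2.0 : 5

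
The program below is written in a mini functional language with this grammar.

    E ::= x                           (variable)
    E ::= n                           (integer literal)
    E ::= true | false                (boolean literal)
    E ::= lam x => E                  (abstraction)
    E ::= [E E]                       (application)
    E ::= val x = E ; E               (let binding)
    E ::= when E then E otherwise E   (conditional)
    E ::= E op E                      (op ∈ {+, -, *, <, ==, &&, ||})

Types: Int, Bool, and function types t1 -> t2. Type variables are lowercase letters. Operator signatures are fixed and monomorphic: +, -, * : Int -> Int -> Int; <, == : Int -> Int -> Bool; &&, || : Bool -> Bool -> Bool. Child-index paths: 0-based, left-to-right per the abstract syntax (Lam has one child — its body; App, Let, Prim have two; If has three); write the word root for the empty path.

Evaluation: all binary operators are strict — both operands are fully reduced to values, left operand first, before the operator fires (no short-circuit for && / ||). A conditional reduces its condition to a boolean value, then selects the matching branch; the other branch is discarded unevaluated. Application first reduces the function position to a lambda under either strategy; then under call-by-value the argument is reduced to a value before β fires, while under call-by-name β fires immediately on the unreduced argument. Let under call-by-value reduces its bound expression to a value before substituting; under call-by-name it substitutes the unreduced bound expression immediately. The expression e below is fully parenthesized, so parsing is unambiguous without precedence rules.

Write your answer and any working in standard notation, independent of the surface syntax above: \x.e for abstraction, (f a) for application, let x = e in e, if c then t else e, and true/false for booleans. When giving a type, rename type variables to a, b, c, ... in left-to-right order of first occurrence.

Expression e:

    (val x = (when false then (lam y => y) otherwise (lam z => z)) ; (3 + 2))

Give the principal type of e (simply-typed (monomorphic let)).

Answer: Int

Trace:
  unify Bool ~ Bool
y : a
\y._ : a -> a
z : b
\z._ : b -> b
  unify a -> a ~ b -> b
  unify a ~ b
  unify b ~ b
let x : b -> b
  unify Int ~ Int
  unify Int ~ Int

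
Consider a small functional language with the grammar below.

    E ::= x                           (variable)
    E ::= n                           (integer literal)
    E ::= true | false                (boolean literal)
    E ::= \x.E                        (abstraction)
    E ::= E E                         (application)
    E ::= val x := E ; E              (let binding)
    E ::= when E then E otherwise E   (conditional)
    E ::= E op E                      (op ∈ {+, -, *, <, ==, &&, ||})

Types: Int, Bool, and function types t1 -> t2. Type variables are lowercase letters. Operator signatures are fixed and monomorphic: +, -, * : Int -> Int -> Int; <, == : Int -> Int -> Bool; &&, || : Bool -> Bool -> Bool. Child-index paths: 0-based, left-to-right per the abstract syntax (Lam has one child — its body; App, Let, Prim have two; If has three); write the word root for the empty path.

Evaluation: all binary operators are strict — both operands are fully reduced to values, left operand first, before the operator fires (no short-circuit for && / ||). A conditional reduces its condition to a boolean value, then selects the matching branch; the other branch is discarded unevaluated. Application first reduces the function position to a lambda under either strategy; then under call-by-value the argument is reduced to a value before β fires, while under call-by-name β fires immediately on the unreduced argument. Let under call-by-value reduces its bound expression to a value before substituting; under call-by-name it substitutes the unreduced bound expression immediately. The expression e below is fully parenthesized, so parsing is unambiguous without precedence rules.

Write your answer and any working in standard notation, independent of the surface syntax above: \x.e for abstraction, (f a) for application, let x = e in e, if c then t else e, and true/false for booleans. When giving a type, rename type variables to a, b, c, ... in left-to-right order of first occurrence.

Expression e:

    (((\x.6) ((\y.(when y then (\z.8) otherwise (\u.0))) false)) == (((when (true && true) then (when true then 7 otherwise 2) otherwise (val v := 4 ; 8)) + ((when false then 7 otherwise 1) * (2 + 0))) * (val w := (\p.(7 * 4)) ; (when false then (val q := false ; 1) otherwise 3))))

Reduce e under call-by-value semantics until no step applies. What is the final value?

Working:
step 0: (((\x.6) ((\y.(if y then (\z.8) else (\u.0))) false)) == (((if (true && true) then (if true then 7 else 2) else (let v = 4 in 8)) + ((if false then 7 else 1) * (2 + 0))) * (let w = (\p.(7 * 4)) in (if false then (let q = false in 1) else 3))))
step 1: [beta@0.1] (((\x.6) (if false then (\z.8) else (\u.0))) == (((if (true && true) then (if true then 7 else 2) else (let v = 4 in 8)) + ((if false then 7 else 1) * (2 + 0))) * (let w = (\p.(7 * 4)) in (if false then (let q = false in 1) else 3))))
step 2: [if@0.1] (((\x.6) (\u.0)) == (((if (true && true) then (if true then 7 else 2) else (let v = 4 in 8)) + ((if false then 7 else 1) * (2 + 0))) * (let w = (\p.(7 * 4)) in (if false then (let q = false in 1) else 3))))
step 3: [beta@0] (6 == (((if (true && true) then (if true then 7 else 2) else (let v = 4 in 8)) + ((if false then 7 else 1) * (2 + 0))) * (let w = (\p.(7 * 4)) in (if false then (let q = false in 1) else 3))))
step 4: [delta@1.0.0.0] (6 == (((if true then (if true then 7 else 2) else (let v = 4 in 8)) + ((if false then 7 else 1) * (2 + 0))) * (let w = (\p.(7 * 4)) in (if false then (let q = false in 1) else 3))))
step 5: [if@1.0.0] (6 == (((if true then 7 else 2) + ((if false then 7 else 1) * (2 + 0))) * (let w = (\p.(7 * 4)) in (if false then (let q = false in 1) else 3))))
step 6: [if@1.0.0] (6 == ((7 + ((if false then 7 else 1) * (2 + 0))) * (let w = (\p.(7 * 4)) in (if false then (let q = false in 1) else 3))))
step 7: [if@1.0.1.0] (6 == ((7 + (1 * (2 + 0))) * (let w = (\p.(7 * 4)) in (if false then (let q = false in 1) else 3))))
step 8: [delta@1.0.1.1] (6 == ((7 + (1 * 2)) * (let w = (\p.(7 * 4)) in (if false then (let q = false in 1) else 3))))
step 9: [delta@1.0.1] (6 == ((7 + 2) * (let w = (\p.(7 * 4)) in (if false then (let q = false in 1) else 3))))
step 10: [delta@1.0] (6 == (9 * (let w = (\p.(7 * 4)) in (if false then (let q = false in 1) else 3))))
step 11: [let@1.1] (6 == (9 * (if false then (let q = false in 1) else 3)))
step 12: [if@1.1] (6 == (9 * 3))
step 13: [delta@1] (6 == 27)
step 14: [delta@root] false

Answer: false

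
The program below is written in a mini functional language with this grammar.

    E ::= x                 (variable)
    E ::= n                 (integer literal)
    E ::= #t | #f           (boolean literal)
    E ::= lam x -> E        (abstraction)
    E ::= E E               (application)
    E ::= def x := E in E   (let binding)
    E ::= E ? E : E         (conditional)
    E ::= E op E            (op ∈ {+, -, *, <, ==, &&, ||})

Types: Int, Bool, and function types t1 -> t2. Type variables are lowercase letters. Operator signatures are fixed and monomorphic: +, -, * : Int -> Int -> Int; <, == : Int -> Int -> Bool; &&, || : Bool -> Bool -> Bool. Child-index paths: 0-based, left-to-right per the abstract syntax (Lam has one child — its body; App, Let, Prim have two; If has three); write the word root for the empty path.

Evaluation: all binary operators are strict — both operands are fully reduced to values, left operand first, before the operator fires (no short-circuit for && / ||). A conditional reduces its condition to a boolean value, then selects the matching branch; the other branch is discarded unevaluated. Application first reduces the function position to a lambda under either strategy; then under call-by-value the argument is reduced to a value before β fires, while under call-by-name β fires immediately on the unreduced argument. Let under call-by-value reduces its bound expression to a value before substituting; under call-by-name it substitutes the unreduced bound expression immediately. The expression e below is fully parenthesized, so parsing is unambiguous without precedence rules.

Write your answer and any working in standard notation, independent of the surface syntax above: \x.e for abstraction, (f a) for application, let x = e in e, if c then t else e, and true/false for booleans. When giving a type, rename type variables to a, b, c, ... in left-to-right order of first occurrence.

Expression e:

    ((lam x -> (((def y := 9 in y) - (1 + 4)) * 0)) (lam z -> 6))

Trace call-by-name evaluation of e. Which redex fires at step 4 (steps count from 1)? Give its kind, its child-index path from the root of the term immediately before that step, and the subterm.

Working:
step 0: ((\x.(((let y = 9 in y) - (1 + 4)) * 0)) (\z.6))
step 1: [beta@root] (((let y = 9 in y) - (1 + 4)) * 0)
step 2: [let@0.0] ((9 - (1 + 4)) * 0)
step 3: [delta@0.1] ((9 - 5) * 0)
step 4: [delta@0] (4 * 0)

Answer: delta at 0 : (9 - 5)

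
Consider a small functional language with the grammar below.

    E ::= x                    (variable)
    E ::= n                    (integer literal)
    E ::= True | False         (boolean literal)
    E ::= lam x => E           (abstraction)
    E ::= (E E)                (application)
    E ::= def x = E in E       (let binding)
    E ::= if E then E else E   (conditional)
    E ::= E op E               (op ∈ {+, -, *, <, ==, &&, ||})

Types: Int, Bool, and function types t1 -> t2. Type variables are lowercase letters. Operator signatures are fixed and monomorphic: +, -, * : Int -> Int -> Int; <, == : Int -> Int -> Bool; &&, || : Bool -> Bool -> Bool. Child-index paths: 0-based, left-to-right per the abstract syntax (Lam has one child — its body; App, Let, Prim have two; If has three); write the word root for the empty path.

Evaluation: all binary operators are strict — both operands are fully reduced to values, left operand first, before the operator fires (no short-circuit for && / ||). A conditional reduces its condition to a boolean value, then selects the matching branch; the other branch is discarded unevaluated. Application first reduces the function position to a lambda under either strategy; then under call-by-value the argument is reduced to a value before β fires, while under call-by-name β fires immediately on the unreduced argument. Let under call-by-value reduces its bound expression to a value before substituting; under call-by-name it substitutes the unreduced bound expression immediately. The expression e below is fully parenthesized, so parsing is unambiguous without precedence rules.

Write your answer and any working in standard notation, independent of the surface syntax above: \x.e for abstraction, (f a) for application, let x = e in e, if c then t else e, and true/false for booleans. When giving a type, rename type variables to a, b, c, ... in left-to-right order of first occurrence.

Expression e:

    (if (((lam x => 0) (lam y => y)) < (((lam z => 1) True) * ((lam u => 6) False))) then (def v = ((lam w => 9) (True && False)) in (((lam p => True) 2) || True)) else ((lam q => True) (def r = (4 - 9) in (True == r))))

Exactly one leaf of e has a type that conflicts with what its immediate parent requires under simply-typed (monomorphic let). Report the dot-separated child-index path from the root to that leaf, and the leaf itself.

Answer: 2.1.1.0 : true

Trace:
\x._ : a -> Int
y : b
\y._ : b -> b
  unify a -> Int ~ (b -> b) -> c
  unify a ~ b -> b
  unify Int ~ c
_ _ : Int
  unify Int ~ Int
\z._ : d -> Int
  unify d -> Int ~ Bool -> e
  unify d ~ Bool
  unify Int ~ e
_ _ : Int
  unify Int ~ Int
\u._ : f -> Int
  unify f -> Int ~ Bool -> g
  unify f ~ Bool
  unify Int ~ g
_ _ : Int
  unify Int ~ Int
  unify Int ~ Int
  unify Bool ~ Bool
\w._ : h -> Int
  unify Bool ~ Bool
  unify Bool ~ Bool
  unify h -> Int ~ Bool -> i
  unify h ~ Bool
  unify Int ~ i
_ _ : Int
let v : Int
\p._ : j -> Bool
  unify j -> Bool ~ Int -> k
  unify j ~ Int
  unify Bool ~ k
_ _ : Bool
  unify Bool ~ Bool
  unify Bool ~ Bool
\q._ : l -> Bool
  unify Int ~ Int
  unify Int ~ Int
let r : Int
  unify Bool ~ Int
  FAIL: mismatch Bool ~ Int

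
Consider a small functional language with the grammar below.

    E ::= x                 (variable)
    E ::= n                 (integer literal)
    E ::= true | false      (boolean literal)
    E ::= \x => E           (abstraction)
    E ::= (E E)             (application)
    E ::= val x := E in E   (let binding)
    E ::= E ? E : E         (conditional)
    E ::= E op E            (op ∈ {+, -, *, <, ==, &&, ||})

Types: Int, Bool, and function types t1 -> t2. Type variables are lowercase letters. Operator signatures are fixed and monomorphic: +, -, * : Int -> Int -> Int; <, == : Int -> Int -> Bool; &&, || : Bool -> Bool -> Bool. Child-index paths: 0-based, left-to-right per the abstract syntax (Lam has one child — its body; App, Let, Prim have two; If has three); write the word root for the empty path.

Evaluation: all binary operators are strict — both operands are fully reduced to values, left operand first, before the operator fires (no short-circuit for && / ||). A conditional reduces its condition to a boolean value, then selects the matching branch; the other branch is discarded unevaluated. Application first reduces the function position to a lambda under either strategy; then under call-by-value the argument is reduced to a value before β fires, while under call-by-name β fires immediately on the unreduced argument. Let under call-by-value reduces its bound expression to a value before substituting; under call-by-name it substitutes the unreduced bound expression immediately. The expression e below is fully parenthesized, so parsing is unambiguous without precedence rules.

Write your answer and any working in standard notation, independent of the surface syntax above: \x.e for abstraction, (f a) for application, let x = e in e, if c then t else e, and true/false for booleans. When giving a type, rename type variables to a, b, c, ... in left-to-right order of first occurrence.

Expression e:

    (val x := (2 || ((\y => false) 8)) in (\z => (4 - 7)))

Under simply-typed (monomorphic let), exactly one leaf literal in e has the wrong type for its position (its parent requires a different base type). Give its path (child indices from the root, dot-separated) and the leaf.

Derivation:
  unify Int ~ Bool
  FAIL: mismatch Int ~ Bool

Answer: 0.0 : 2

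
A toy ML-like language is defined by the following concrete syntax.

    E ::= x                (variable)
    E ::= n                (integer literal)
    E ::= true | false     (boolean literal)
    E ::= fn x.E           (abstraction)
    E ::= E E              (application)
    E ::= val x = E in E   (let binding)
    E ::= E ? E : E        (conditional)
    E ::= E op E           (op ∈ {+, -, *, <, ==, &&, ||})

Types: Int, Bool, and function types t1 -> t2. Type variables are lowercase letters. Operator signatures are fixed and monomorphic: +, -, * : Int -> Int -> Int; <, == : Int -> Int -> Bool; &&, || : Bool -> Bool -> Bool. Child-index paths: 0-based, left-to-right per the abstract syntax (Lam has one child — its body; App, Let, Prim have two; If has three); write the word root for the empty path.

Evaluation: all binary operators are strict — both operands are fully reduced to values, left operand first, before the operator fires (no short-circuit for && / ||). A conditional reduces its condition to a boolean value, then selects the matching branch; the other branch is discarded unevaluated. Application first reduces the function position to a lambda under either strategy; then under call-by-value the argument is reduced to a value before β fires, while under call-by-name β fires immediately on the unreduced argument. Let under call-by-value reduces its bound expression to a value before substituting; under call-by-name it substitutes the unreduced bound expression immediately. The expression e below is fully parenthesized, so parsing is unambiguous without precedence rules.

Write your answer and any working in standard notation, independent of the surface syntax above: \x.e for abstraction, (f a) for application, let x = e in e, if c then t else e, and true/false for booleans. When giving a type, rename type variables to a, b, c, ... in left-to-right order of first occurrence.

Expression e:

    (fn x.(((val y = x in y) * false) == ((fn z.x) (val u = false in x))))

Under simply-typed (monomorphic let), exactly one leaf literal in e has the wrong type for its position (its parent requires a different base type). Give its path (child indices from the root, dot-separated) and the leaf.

Trace:
x : a
let y : a
y : a
  unify a ~ Int
  unify Bool ~ Int
  FAIL: mismatch Bool ~ Int

Answer: 0.0.1 : false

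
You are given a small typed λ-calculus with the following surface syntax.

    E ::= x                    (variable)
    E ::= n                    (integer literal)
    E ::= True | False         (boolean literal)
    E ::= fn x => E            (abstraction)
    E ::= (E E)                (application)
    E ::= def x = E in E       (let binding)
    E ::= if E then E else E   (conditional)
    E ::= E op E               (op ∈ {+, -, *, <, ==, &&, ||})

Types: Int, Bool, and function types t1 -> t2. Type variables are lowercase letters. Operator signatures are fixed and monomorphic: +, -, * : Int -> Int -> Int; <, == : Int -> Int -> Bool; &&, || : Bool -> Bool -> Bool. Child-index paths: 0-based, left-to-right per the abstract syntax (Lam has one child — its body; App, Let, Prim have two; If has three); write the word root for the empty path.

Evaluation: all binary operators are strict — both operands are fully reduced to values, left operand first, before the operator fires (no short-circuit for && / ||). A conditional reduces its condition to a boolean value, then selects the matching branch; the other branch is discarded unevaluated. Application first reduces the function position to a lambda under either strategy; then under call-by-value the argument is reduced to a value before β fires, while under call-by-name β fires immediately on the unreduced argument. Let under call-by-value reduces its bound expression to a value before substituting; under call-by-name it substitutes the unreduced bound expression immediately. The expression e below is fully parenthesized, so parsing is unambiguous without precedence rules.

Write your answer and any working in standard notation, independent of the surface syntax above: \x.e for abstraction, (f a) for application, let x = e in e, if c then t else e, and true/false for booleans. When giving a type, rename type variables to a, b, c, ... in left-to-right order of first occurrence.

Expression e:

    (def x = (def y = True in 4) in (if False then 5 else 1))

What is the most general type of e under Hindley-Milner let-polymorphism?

Answer: Int

Working:
let y : Bool
let x : Int
  unify Bool ~ Bool
  unify Int ~ Int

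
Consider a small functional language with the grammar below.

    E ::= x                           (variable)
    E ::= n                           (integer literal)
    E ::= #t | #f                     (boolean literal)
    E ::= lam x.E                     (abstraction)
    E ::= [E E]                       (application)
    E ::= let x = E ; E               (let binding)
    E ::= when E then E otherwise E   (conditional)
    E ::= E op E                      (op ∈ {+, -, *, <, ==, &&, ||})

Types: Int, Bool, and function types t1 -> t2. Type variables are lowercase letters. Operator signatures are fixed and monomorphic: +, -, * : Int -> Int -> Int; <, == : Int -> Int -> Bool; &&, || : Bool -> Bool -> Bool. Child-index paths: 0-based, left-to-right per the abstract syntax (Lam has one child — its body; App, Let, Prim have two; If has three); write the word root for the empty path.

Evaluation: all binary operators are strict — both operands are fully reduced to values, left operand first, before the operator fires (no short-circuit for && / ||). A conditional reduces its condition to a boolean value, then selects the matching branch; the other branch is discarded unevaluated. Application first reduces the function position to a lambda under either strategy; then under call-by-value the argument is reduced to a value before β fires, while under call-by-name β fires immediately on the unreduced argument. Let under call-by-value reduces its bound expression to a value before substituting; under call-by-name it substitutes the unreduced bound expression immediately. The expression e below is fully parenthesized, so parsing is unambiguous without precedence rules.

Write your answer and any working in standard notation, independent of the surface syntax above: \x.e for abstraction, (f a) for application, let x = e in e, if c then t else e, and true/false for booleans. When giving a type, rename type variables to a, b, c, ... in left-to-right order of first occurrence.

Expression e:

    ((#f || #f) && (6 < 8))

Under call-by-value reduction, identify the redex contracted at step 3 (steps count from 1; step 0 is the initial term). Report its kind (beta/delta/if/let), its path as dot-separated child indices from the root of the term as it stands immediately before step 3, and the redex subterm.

Working:
step 0: ((false || false) && (6 < 8))
step 1: [delta@0] (false && (6 < 8))
step 2: [delta@1] (false && true)
step 3: [delta@root] false

Answer: delta at root : (false && true)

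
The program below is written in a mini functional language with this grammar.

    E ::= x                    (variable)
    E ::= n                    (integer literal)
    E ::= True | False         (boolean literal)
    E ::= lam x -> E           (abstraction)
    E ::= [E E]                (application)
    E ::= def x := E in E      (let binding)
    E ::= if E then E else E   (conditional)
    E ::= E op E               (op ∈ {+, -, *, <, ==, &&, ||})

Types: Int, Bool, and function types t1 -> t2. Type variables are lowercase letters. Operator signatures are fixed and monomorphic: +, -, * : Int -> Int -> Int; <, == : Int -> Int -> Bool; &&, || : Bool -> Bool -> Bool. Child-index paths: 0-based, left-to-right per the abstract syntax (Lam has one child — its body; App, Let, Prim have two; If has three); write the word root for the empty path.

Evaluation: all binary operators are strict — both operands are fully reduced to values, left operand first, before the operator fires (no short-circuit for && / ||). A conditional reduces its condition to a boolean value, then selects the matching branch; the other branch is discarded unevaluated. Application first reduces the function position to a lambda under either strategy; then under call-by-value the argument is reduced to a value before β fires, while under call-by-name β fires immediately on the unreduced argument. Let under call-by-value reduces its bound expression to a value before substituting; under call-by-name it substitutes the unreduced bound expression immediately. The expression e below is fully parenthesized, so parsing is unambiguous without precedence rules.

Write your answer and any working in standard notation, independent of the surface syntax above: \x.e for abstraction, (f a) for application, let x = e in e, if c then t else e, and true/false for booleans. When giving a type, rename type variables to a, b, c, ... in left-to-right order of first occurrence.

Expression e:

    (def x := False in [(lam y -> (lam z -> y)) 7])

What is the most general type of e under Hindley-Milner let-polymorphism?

Answer: a -> Int

Trace:
let x : Bool
y : a
\z._ : b -> a
\y._ : a -> b -> a
  unify a -> b -> a ~ Int -> c
  unify a ~ Int
  unify b -> Int ~ c
_ _ : b -> Int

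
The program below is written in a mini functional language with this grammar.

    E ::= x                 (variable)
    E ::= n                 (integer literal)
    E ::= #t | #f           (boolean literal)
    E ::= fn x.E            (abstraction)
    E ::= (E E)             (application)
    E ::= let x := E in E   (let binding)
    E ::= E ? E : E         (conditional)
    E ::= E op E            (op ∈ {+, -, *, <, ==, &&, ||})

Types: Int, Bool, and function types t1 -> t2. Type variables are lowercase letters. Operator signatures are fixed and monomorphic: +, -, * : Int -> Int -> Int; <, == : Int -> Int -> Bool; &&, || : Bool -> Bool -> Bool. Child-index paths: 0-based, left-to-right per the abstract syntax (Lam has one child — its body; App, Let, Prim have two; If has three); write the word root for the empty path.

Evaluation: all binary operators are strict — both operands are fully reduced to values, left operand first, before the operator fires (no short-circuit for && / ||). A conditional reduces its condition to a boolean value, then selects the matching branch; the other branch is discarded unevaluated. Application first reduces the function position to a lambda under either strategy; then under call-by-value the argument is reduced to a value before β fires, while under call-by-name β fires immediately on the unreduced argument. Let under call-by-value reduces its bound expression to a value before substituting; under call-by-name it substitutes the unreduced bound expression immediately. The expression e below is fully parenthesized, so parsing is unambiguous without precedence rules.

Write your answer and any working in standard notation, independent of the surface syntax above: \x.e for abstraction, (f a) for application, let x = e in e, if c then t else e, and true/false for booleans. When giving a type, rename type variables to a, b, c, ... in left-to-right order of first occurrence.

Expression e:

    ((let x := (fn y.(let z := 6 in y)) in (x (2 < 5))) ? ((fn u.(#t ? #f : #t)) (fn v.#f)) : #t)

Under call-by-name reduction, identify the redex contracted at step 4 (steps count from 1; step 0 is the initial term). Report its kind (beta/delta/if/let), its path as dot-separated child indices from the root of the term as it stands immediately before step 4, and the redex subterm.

Answer: delta at 0 : (2 < 5)

Derivation:
step 0: (if (let x = (\y.(let z = 6 in y)) in (x (2 < 5))) then ((\u.(if true then false else true)) (\v.false)) else true)
step 1: [let@0] (if ((\y.(let z = 6 in y)) (2 < 5)) then ((\u.(if true then false else true)) (\v.false)) else true)
step 2: [beta@0] (if (let z = 6 in (2 < 5)) then ((\u.(if true then false else true)) (\v.false)) else true)
step 3: [let@0] (if (2 < 5) then ((\u.(if true then false else true)) (\v.false)) else true)
step 4: [delta@0] (if true then ((\u.(if true then false else true)) (\v.false)) else true)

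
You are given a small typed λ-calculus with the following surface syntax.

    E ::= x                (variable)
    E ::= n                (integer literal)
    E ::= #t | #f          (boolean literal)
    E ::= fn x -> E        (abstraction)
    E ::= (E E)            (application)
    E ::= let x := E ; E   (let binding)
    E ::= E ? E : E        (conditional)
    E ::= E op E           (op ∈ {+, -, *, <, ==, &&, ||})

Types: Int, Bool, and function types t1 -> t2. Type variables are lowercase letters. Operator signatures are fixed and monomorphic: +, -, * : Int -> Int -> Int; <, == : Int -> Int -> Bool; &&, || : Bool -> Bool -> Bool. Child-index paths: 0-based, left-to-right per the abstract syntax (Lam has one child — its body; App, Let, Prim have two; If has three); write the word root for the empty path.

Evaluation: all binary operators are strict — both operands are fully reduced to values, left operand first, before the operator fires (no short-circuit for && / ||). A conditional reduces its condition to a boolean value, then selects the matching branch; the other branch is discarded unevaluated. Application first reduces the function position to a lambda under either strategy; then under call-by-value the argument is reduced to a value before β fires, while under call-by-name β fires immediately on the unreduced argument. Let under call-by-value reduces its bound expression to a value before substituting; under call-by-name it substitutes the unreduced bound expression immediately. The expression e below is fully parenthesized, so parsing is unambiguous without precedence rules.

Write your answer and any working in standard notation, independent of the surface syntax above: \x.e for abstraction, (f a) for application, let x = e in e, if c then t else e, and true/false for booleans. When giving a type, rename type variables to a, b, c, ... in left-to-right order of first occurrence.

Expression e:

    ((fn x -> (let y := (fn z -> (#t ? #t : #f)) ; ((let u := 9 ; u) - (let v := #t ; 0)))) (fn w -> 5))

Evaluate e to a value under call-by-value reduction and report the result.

Answer: 9

Trace:
step 0: ((\x.(let y = (\z.(if true then true else false)) in ((let u = 9 in u) - (let v = true in 0)))) (\w.5))
step 1: [beta@root] (let y = (\z.(if true then true else false)) in ((let u = 9 in u) - (let v = true in 0)))
step 2: [let@root] ((let u = 9 in u) - (let v = true in 0))
step 3: [let@0] (9 - (let v = true in 0))
step 4: [let@1] (9 - 0)
step 5: [delta@root] 9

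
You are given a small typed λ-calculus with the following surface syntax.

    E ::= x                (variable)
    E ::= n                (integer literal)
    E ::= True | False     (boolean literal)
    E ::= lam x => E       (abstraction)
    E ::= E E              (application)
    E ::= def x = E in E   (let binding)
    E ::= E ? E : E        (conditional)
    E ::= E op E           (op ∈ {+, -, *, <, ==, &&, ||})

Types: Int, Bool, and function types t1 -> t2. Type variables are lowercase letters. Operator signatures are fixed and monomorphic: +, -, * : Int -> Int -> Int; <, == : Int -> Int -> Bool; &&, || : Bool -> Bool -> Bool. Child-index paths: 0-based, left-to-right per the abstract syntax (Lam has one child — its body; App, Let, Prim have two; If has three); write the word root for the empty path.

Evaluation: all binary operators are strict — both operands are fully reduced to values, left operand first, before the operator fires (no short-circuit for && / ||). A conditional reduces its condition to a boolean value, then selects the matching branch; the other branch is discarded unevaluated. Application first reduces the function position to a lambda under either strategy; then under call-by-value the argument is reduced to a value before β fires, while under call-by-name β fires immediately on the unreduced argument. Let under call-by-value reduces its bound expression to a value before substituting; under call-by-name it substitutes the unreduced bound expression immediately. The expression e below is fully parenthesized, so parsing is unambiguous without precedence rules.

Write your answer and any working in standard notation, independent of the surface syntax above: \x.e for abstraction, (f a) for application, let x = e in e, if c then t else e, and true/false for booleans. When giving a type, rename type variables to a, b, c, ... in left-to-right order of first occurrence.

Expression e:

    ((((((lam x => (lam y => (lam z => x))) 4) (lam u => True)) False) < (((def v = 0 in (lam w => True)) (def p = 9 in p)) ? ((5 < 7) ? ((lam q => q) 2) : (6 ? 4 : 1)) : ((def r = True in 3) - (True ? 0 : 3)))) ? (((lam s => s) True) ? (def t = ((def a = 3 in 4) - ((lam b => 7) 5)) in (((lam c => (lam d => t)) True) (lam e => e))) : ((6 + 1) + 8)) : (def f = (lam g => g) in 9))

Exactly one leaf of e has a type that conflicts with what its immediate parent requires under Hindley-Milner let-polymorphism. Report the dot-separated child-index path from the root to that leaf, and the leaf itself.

Answer: 0.1.1.2.0 : 6

Working:
x : a
\z._ : c -> a
\y._ : b -> c -> a
\x._ : a -> b -> c -> a
  unify a -> b -> c -> a ~ Int -> d
  unify a ~ Int
  unify b -> c -> Int ~ d
_ _ : b -> c -> Int
\u._ : e -> Bool
  unify b -> c -> Int ~ (e -> Bool) -> f
  unify b ~ e -> Bool
  unify c -> Int ~ f
_ _ : c -> Int
  unify c -> Int ~ Bool -> g
  unify c ~ Bool
  unify Int ~ g
_ _ : Int
  unify Int ~ Int
let v : Int
\w._ : h -> Bool
let p : Int
p : Int
  unify h -> Bool ~ Int -> i
  unify h ~ Int
  unify Bool ~ i
_ _ : Bool
  unify Bool ~ Bool
  unify Int ~ Int
  unify Int ~ Int
  unify Bool ~ Bool
q : j
\q._ : j -> j
  unify j -> j ~ Int -> k
  unify j ~ Int
  unify Int ~ k
_ _ : Int
  unify Int ~ Bool
  FAIL: mismatch Int ~ Bool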